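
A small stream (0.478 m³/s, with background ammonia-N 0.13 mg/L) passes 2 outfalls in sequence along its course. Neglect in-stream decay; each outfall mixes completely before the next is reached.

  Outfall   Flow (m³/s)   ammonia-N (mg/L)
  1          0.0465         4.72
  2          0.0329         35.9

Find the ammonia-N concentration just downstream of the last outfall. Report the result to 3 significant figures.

Below outfall 1: Q → 0.5245 m³/s, C = (0.4780·0.1300 + 0.04650·4.720)/0.5245 = 0.5369 mg/L.
Below outfall 2: Q → 0.5574 m³/s, C = (0.5245·0.5369 + 0.03290·35.90)/0.5574 = 2.624 mg/L.

2.62 mg/L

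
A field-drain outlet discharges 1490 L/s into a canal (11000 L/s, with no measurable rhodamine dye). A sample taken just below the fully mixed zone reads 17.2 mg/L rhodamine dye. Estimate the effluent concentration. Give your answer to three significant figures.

144 mg/L

Mass balance: 11000·0 + 1490·Cₑ = 12490·17.20
→ Cₑ = (12490·17.20 − 11000·0) / 1490 = 144.2 mg/L.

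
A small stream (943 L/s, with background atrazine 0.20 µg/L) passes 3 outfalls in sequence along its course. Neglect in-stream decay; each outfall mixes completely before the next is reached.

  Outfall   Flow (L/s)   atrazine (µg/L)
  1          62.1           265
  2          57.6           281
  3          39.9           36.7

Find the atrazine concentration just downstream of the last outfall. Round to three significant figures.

Below outfall 1: Q → 1005 L/s, C = (943.0·0.2000 + 62.10·265.0)/1005 = 16.56 µg/L.
Below outfall 2: Q → 1063 L/s, C = (1005·16.56 + 57.60·281.0)/1063 = 30.89 µg/L.
Below outfall 3: Q → 1103 L/s, C = (1063·30.89 + 39.90·36.70)/1103 = 31.10 µg/L.

31.1 µg/L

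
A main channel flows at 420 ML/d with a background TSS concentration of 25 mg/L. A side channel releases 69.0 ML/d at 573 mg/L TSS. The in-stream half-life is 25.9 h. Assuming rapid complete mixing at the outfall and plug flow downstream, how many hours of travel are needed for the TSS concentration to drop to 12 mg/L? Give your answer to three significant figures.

Mass balance: C = (420.0·25.00 + 69.00·573.0) / 489.0 = 50040/489.0 = 102.3 mg/L.
Half-life 25.9 h → k = ln 2 / 25.9 = 0.02676 h⁻¹ = 0.6423 d⁻¹.
102.3·exp(−k·t) = 12 → t = ln(102.3/12)/k = 288300 s = 80.08 h.

80.1 h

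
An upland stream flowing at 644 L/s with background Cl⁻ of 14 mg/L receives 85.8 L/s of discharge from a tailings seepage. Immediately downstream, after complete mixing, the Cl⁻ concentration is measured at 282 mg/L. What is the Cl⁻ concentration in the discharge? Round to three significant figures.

Mass balance: 644.0·14.00 + 85.80·Cₑ = 729.8·282.0
→ Cₑ = (729.8·282.0 − 644.0·14.00) / 85.80 = 2294 mg/L.

2290 mg/L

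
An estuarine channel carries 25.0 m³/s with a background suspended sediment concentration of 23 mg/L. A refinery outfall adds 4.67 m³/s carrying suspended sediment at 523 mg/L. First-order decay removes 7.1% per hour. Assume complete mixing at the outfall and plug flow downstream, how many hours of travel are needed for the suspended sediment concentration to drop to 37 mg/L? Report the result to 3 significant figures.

Conservation of mass: C = (25.00·23.00 + 4.670·523.0) / 29.67 = 3017/29.67 = 101.7 mg/L.
7.1%/h lost → k = −ln(1 − 0.071) = 0.07365 h⁻¹.
101.7·exp(−k·t) = 37 → t = ln(101.7/37)/k = 49420 s = 13.73 h.

13.7 h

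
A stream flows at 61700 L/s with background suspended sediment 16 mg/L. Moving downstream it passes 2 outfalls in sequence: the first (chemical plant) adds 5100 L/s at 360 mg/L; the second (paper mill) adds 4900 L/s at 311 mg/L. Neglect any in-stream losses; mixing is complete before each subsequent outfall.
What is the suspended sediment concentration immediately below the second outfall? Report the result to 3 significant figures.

60.6 mg/L

Outfall 1: combined Q = 66800 L/s; C = (61700·16.00 + 5100·360.0)/66800 = 42.26 mg/L.
Outfall 2: combined Q = 71700 L/s; C = (66800·42.26 + 4900·311.0)/71700 = 60.63 mg/L.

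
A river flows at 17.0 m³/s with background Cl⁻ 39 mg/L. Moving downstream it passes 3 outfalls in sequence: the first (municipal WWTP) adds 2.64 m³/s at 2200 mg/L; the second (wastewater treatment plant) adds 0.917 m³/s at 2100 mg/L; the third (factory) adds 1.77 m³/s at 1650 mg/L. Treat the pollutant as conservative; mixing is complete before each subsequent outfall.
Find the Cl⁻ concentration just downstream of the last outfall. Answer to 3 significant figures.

507 mg/L

After outfall 1: Q = 17.00 + 2.640 = 19.64 m³/s; C = (17.00·39.00 + 2.640·2200)/19.64 = 329.5 mg/L.
After outfall 2: Q = 19.64 + 0.9170 = 20.56 m³/s; C = (19.64·329.5 + 0.9170·2100)/20.56 = 408.5 mg/L.
After outfall 3: Q = 20.56 + 1.770 = 22.33 m³/s; C = (20.56·408.5 + 1.770·1650)/22.33 = 506.9 mg/L.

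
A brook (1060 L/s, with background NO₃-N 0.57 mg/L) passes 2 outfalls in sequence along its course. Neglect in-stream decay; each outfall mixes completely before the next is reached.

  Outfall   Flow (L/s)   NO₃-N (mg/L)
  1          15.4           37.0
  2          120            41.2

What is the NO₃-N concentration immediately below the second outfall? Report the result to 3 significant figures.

Outfall 1: combined Q = 1075 L/s; C = (1060·0.5700 + 15.40·37.00)/1075 = 1.092 mg/L.
Outfall 2: combined Q = 1195 L/s; C = (1075·1.092 + 120.0·41.20)/1195 = 5.118 mg/L.

5.12 mg/L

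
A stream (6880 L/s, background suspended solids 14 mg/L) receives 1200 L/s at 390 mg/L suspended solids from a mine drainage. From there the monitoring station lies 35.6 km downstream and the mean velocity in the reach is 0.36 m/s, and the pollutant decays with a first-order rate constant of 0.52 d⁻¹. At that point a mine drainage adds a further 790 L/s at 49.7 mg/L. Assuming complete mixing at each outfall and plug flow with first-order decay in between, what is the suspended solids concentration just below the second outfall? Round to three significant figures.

After mixing, C = (6880·14.00 + 1200·390.0) / 8080 = 564300/8080 = 69.84 mg/L; combined flow 8080 L/s.
Travel time t = 35.6·1000 / 0.36 = 98890 s = 27.47 h.
Decay over the reach: 69.84·exp(−kt) = 69.84·0.5515 = 38.52 mg/L.
Second outfall: C = (8080·38.52 + 790.0·49.70)/8870 = 39.51 mg/L.

39.5 mg/L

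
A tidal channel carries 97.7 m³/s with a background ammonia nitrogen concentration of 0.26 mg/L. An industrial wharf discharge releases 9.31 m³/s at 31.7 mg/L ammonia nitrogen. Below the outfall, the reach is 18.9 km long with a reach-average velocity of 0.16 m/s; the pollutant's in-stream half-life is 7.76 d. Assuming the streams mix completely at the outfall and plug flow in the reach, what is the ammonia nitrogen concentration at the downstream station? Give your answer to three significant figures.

Flow-weighted average: C = (97.70·0.2600 + 9.310·31.70) / 107.0 = 320.5/107.0 = 2.995 mg/L.
Travel time t = 18.9·1000 / 0.16 = 118100 s = 32.81 h.
Half-life 7.76 d → k = ln 2 / 7.76 = 0.08932 d⁻¹.
After decay, C = 2.995 × e^(−kt) = 2.995 × 0.8850 = 2.651 mg/L.

2.65 mg/L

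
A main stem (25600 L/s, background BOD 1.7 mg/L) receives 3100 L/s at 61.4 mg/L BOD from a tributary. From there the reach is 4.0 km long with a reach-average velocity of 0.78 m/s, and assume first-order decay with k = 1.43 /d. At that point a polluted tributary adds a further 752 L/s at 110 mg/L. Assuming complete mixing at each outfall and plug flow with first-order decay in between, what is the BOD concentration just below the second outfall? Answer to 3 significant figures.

10.1 mg/L

Mass balance: C = (25600·1.700 + 3100·61.40) / 28700 = 233900/28700 = 8.148 mg/L; combined flow 28700 L/s.
Travel time t = 4.0·1000 / 0.78 = 5128 s = 1.425 h.
Decay over the reach: 8.148·exp(−kt) = 8.148·0.9186 = 7.485 mg/L.
At the second outfall, C = (28700·7.485 + 752.0·110.0) / (28700 + 752.0) = 10.10 mg/L.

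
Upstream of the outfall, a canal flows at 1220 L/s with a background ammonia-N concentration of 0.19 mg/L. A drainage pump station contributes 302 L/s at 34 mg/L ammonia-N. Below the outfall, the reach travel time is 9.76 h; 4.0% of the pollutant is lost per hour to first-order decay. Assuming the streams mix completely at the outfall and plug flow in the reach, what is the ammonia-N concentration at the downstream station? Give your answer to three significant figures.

4.63 mg/L

Mass balance: C = (1220·0.1900 + 302.0·34.00) / 1522 = 10500/1522 = 6.899 mg/L.
4.0%/h lost → k = −ln(1 − 0.04) = 0.04082 h⁻¹.
First-order decay: C = 6.899·exp(−k·t) = 6.899·0.6714 = 4.632 mg/L.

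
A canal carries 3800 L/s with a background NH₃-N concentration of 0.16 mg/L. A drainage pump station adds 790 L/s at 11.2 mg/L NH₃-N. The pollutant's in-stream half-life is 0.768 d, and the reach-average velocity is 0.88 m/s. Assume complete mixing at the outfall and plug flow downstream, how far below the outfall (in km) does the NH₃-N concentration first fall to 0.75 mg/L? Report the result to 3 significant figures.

85.1 km

After mixing, C = (3800·0.1600 + 790.0·11.20) / 4590 = 9456/4590 = 2.060 mg/L.
Half-life 0.768 d → k = ln 2 / 0.768 = 0.9025 d⁻¹.
Set 2.060·exp(−k·t) = 0.75 → t = ln(2.060/0.75)/k = 96730 s = 26.87 h.
Distance = v·t = 0.88·96730 = 85120 m = 85.12 km.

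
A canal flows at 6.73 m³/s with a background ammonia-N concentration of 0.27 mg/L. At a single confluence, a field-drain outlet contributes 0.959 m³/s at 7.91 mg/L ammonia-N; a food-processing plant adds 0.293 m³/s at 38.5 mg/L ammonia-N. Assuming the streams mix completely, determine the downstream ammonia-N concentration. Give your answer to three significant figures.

2.59 mg/L

Flow-weighted average: C = (6.730·0.2700 + 0.9590·7.910 + 0.2930·38.50) / 7.982 = 20.68/7.982 = 2.591 mg/L.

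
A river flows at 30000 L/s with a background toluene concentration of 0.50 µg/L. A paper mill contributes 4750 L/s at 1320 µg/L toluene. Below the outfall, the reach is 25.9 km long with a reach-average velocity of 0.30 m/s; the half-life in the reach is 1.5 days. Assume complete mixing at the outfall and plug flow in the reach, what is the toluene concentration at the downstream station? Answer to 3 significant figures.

114 µg/L

Conservation of mass: C = (30000·0.5000 + 4750·1320) / 34750 = 6285000/34750 = 180.9 µg/L.
Travel time t = 25.9·1000 / 0.30 = 86330 s = 23.98 h.
Half-life 1.5 d → k = ln 2 / 1.5 = 0.4621 d⁻¹.
Decay over the reach: 180.9·exp(−kt) = 180.9·0.6302 = 114.0 µg/L.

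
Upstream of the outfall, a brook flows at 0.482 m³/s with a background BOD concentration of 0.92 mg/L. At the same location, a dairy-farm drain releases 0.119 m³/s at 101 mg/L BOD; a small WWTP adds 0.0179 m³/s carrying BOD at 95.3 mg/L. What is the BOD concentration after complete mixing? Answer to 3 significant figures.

Flow-weighted average: C = (0.4820·0.9200 + 0.1190·101.0 + 0.01790·95.30) / 0.6189 = 14.17/0.6189 = 22.89 mg/L.

22.9 mg/L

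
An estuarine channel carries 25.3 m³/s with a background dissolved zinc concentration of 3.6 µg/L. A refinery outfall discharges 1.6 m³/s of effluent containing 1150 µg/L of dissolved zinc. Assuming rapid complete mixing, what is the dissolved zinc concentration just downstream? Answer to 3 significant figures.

71.8 µg/L

Conservation of mass: C = (25.30·3.600 + 1.600·1150) / 26.90 = 1931/26.90 = 71.79 µg/L.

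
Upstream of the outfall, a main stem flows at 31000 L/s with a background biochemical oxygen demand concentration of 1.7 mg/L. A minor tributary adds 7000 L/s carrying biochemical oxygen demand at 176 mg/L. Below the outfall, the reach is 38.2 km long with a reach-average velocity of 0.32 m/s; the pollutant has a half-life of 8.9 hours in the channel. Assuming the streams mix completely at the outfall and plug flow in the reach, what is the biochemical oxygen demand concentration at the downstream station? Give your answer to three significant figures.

Conservation of mass: C = (31000·1.700 + 7000·176.0) / 38000 = 1285000/38000 = 33.81 mg/L.
Travel time t = 38.2·1000 / 0.32 = 119400 s = 33.16 h.
Half-life 8.9 h → k = ln 2 / 8.9 = 0.07788 h⁻¹ = 1.869 d⁻¹.
After decay, C = 33.81 × e^(−kt) = 33.81 × 0.07558 = 2.555 mg/L.

2.56 mg/L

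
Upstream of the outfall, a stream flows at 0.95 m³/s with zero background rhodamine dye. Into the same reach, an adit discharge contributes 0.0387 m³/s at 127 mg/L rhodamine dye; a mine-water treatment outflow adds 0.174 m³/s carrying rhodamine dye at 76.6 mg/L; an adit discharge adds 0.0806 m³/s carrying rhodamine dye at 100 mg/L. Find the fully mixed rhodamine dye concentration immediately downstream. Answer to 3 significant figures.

21.2 mg/L

Flow-weighted average: C = (0.9500·0 + 0.03870·127.0 + 0.1740·76.60 + 0.08060·100.0) / 1.243 = 26.30/1.243 = 21.16 mg/L.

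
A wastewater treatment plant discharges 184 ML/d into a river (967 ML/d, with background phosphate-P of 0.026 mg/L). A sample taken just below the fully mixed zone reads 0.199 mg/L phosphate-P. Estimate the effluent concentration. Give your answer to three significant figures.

Mass balance: 967.0·0.02600 + 184.0·Cₑ = 1151·0.1990
→ Cₑ = (1151·0.1990 − 967.0·0.02600) / 184.0 = 1.108 mg/L.

1.11 mg/L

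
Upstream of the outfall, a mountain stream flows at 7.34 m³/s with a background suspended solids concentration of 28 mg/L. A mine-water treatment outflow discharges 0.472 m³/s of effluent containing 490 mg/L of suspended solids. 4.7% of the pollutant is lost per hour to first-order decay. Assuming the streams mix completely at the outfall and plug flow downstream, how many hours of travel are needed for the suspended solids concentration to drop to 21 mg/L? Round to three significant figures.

Mass balance: C = (7.340·28.00 + 0.4720·490.0) / 7.812 = 436.8/7.812 = 55.91 mg/L.
4.7%/h lost → k = −ln(1 − 0.047) = 0.04814 h⁻¹.
55.91·exp(−k·t) = 21 → t = ln(55.91/21)/k = 73230 s = 20.34 h.

20.3 h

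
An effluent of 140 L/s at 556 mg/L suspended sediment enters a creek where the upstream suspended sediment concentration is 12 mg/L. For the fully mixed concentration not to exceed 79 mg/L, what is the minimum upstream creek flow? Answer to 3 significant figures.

Set C_mix = 79: (Q·12.00 + 140.0·556.0) / (Q + 140.0) = 79
→ Q = 140.0·(556.0 − 79)/(79 − 12.00) = 996.7 L/s.

997 L/s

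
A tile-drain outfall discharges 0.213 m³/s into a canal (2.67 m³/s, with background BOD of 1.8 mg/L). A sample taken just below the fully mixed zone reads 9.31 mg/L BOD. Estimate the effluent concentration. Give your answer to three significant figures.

Mass balance: 2.670·1.800 + 0.2130·Cₑ = 2.883·9.310
→ Cₑ = (2.883·9.310 − 2.670·1.800) / 0.2130 = 103.4 mg/L.

103 mg/L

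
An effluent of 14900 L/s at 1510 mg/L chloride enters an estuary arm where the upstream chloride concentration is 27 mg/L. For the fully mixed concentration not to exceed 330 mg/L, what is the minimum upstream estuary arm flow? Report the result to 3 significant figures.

Set C_mix = 330: (Q·27.00 + 14900·1510) / (Q + 14900) = 330
→ Q = 14900·(1510 − 330)/(330 − 27.00) = 58030 L/s.

58000 L/s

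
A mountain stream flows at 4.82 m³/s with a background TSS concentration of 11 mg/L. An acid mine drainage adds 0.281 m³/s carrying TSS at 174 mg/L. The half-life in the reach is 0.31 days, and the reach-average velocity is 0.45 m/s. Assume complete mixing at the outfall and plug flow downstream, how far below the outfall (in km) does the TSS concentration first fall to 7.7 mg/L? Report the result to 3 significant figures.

Mass balance: C = (4.820·11.00 + 0.2810·174.0) / 5.101 = 101.9/5.101 = 19.98 mg/L.
Half-life 0.31 d → k = ln 2 / 0.31 = 2.236 d⁻¹.
Set 19.98·exp(−k·t) = 7.7 → t = ln(19.98/7.7)/k = 36840 s = 10.23 h.
Distance = v·t = 0.45·36840 = 16580 m = 16.58 km.

16.6 km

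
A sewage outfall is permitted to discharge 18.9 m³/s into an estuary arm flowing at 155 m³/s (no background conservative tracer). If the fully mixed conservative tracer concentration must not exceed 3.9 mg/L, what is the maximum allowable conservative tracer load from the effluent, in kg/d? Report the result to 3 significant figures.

58600 kg/d

Mass balance at the limit: 155.0·0 + 18.90·Cₑ = 173.9·3.9 → Cₑ = 35.88 mg/L.
Load = 18.90 m³/s × 35.88 g/m³ × 86 400 s/d = 58600 kg/d.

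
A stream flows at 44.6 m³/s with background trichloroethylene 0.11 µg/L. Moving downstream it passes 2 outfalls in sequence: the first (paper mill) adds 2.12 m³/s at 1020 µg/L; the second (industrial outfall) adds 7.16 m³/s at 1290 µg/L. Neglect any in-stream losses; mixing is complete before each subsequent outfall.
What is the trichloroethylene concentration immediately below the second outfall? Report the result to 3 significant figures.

Outfall 1: combined Q = 46.72 m³/s; C = (44.60·0.1100 + 2.120·1020)/46.72 = 46.39 µg/L.
Outfall 2: combined Q = 53.88 m³/s; C = (46.72·46.39 + 7.160·1290)/53.88 = 211.7 µg/L.

212 µg/L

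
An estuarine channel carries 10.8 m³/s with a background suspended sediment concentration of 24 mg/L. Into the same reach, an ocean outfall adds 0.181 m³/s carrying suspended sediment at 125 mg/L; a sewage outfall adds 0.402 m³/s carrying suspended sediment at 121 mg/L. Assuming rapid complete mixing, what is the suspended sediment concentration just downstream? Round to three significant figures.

29.0 mg/L

Conservation of mass: C = (10.80·24.00 + 0.1810·125.0 + 0.4020·121.0) / 11.38 = 330.5/11.38 = 29.03 mg/L.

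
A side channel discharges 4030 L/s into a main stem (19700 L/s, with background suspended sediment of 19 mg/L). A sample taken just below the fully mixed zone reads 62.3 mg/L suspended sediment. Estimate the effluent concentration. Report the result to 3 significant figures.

274 mg/L

Mass balance: 19700·19.00 + 4030·Cₑ = 23730·62.30
→ Cₑ = (23730·62.30 − 19700·19.00) / 4030 = 274.0 mg/L.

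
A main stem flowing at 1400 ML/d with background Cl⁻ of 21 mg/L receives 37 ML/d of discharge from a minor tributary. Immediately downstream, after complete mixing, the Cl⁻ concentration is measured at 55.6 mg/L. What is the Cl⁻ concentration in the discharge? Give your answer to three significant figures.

1360 mg/L

Mass balance: 1400·21.00 + 37.00·Cₑ = 1437·55.60
→ Cₑ = (1437·55.60 − 1400·21.00) / 37.00 = 1365 mg/L.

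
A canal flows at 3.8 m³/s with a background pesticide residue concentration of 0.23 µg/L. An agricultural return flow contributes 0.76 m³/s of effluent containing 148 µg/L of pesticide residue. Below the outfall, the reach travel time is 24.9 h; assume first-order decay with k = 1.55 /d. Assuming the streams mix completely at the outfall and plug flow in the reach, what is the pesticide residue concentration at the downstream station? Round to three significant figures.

4.98 µg/L

Mass balance: C = (3.800·0.2300 + 0.7600·148.0) / 4.560 = 113.4/4.560 = 24.86 µg/L.
Decay over the reach: 24.86·exp(−kt) = 24.86·0.2003 = 4.978 µg/L.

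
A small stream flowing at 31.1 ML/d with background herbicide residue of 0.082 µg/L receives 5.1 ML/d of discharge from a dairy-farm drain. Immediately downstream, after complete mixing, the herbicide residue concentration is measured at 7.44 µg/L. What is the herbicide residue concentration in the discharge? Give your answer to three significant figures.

52.3 µg/L

Mass balance: 31.10·0.08200 + 5.100·Cₑ = 36.20·7.440
→ Cₑ = (36.20·7.440 − 31.10·0.08200) / 5.100 = 52.31 µg/L.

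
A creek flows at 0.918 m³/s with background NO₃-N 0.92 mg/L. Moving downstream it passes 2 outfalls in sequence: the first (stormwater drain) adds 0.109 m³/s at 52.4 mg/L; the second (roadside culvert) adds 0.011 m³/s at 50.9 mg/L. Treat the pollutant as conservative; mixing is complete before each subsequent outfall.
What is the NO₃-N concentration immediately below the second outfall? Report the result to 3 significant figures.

6.86 mg/L

Below outfall 1: Q → 1.027 m³/s, C = (0.9180·0.9200 + 0.1090·52.40)/1.027 = 6.384 mg/L.
Below outfall 2: Q → 1.038 m³/s, C = (1.027·6.384 + 0.01100·50.90)/1.038 = 6.856 mg/L.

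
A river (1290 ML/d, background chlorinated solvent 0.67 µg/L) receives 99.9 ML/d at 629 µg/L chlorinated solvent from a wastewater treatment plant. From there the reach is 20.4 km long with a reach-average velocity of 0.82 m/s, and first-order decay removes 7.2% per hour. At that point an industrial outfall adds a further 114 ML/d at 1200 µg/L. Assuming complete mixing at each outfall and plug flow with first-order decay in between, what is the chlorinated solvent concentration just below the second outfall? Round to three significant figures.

Flow-weighted average: C = (1290·0.6700 + 99.90·629.0) / 1390 = 63700/1390 = 45.83 µg/L; combined flow 1390 ML/d.
Travel time t = 20.4·1000 / 0.82 = 24880 s = 6.911 h.
7.2%/h lost → k = −ln(1 − 0.072) = 0.07472 h⁻¹.
After decay, C = 45.83 × e^(−kt) = 45.83 × 0.5967 = 27.35 µg/L.
At the second outfall, C = (1390·27.35 + 114.0·1200) / (1390 + 114.0) = 116.2 µg/L.

116 µg/L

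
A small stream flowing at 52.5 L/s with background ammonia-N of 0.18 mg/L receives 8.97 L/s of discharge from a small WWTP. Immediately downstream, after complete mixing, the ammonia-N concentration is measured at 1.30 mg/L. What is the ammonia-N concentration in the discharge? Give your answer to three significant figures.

Mass balance: 52.50·0.1800 + 8.970·Cₑ = 61.47·1.300
→ Cₑ = (61.47·1.300 − 52.50·0.1800) / 8.970 = 7.855 mg/L.

7.86 mg/L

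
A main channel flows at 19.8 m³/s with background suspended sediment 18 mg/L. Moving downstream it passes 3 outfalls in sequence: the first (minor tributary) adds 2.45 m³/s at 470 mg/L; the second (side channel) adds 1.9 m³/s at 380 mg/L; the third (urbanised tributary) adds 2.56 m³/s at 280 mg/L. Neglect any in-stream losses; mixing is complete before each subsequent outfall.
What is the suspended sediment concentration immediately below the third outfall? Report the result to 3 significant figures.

Below outfall 1: Q → 22.25 m³/s, C = (19.80·18.00 + 2.450·470.0)/22.25 = 67.77 mg/L.
Below outfall 2: Q → 24.15 m³/s, C = (22.25·67.77 + 1.900·380.0)/24.15 = 92.34 mg/L.
Below outfall 3: Q → 26.71 m³/s, C = (24.15·92.34 + 2.560·280.0)/26.71 = 110.3 mg/L.

110 mg/L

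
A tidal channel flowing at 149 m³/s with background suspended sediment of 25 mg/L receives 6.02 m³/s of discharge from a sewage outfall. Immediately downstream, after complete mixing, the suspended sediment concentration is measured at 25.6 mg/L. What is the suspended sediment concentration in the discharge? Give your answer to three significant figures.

Mass balance: 149.0·25.00 + 6.020·Cₑ = 155.0·25.60
→ Cₑ = (155.0·25.60 − 149.0·25.00) / 6.020 = 40.45 mg/L.

40.5 mg/L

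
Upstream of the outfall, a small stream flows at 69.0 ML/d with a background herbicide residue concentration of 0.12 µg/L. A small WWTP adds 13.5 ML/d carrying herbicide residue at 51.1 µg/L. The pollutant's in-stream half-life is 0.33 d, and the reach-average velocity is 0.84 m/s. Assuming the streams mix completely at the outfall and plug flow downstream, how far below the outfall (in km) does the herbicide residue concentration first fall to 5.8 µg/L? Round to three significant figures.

13.1 km

After mixing, C = (69.00·0.1200 + 13.50·51.10) / 82.50 = 698.1/82.50 = 8.462 µg/L.
Half-life 0.33 d → k = ln 2 / 0.33 = 2.100 d⁻¹.
Set 8.462·exp(−k·t) = 5.8 → t = ln(8.462/5.8)/k = 15540 s = 4.316 h.
Distance = v·t = 0.84·15540 = 13050 m = 13.05 km.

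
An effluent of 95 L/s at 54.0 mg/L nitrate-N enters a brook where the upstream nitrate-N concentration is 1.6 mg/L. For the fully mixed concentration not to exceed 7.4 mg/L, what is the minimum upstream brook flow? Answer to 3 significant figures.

763 L/s

Set C_mix = 7.4: (Q·1.600 + 95.00·54.00) / (Q + 95.00) = 7.4
→ Q = 95.00·(54.00 − 7.4)/(7.4 − 1.600) = 763.3 L/s.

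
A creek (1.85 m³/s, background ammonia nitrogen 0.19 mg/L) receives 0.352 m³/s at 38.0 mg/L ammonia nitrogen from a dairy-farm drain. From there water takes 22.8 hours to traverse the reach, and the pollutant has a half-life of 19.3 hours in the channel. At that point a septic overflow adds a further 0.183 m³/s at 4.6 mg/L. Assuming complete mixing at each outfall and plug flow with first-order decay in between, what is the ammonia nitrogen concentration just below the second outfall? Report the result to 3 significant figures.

After mixing, C = (1.850·0.1900 + 0.3520·38.00) / 2.202 = 13.73/2.202 = 6.234 mg/L; combined flow 2.202 m³/s.
Half-life 19.3 h → k = ln 2 / 19.3 = 0.03591 h⁻¹ = 0.8619 d⁻¹.
First-order decay: C = 6.234·exp(−k·t) = 6.234·0.4409 = 2.749 mg/L.
At the second outfall, C = (2.202·2.749 + 0.1830·4.600) / (2.202 + 0.1830) = 2.891 mg/L.

2.89 mg/L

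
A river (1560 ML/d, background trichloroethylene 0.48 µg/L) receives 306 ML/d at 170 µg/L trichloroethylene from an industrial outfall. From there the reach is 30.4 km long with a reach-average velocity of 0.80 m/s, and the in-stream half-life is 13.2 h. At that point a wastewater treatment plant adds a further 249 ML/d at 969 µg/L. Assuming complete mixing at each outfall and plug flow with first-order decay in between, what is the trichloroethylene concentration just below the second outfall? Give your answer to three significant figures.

Mixed concentration C = ΣQC/ΣQ = (1560·0.4800 + 306.0·170.0) / 1866 = 52770/1866 = 28.28 µg/L; combined flow 1866 ML/d.
Travel time t = 30.4·1000 / 0.80 = 38000 s = 10.56 h.
Half-life 13.2 h → k = ln 2 / 13.2 = 0.05251 h⁻¹ = 1.260 d⁻¹.
After decay, C = 28.28 × e^(−kt) = 28.28 × 0.5745 = 16.25 µg/L.
Second outfall: C = (1866·16.25 + 249.0·969.0)/2115 = 128.4 µg/L.

128 µg/L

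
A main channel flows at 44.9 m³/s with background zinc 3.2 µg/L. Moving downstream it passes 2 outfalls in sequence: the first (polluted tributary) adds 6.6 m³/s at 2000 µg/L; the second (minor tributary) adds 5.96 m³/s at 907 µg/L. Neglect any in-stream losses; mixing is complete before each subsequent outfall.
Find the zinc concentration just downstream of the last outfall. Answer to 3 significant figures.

326 µg/L

Outfall 1: combined Q = 51.50 m³/s; C = (44.90·3.200 + 6.600·2000)/51.50 = 259.1 µg/L.
Outfall 2: combined Q = 57.46 m³/s; C = (51.50·259.1 + 5.960·907.0)/57.46 = 326.3 µg/L.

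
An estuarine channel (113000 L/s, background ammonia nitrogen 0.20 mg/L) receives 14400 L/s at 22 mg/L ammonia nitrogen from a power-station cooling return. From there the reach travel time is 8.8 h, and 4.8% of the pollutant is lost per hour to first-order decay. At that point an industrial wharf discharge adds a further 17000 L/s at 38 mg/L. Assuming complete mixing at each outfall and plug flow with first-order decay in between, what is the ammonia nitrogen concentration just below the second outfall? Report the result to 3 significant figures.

Conservation of mass: C = (113000·0.2000 + 14400·22.00) / 127400 = 339400/127400 = 2.664 mg/L; combined flow 127400 L/s.
4.8%/h lost → k = −ln(1 − 0.048) = 0.04919 h⁻¹.
Decay over the reach: 2.664·exp(−kt) = 2.664·0.6486 = 1.728 mg/L.
Second outfall: C = (127400·1.728 + 17000·38.00)/144400 = 5.998 mg/L.

6.00 mg/L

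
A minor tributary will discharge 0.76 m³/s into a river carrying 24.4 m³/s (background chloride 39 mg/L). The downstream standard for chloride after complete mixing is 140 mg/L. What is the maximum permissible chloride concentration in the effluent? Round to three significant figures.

At the limit, (Qr·Cr + Qe·Cₑ)/(Qr + Qe) = 140:
Cₑ = (25.16·140 − 24.40·39.00) / 0.7600 = 3383 mg/L.

3380 mg/L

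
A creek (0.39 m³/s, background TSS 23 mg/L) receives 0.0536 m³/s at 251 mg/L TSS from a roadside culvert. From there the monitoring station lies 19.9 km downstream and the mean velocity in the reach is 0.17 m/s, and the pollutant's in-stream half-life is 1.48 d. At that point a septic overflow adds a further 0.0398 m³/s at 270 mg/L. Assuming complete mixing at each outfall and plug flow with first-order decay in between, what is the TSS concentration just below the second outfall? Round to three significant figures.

Mixed concentration C = ΣQC/ΣQ = (0.3900·23.00 + 0.05360·251.0) / 0.4436 = 22.42/0.4436 = 50.55 mg/L; combined flow 0.4436 m³/s.
Travel time t = 19.9·1000 / 0.17 = 117100 s = 32.52 h.
Half-life 1.48 d → k = ln 2 / 1.48 = 0.4683 d⁻¹.
Decay over the reach: 50.55·exp(−kt) = 50.55·0.5302 = 26.80 mg/L.
At the second outfall, C = (0.4436·26.80 + 0.03980·270.0) / (0.4436 + 0.03980) = 46.82 mg/L.

46.8 mg/L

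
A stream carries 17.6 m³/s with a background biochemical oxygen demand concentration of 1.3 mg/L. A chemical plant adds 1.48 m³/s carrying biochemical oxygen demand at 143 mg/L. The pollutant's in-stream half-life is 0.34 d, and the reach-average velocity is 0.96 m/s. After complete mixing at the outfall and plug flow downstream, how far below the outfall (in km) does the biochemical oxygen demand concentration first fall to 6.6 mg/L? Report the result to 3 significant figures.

Mass balance: C = (17.60·1.300 + 1.480·143.0) / 19.08 = 234.5/19.08 = 12.29 mg/L.
Half-life 0.34 d → k = ln 2 / 0.34 = 2.039 d⁻¹.
Set 12.29·exp(−k·t) = 6.6 → t = ln(12.29/6.6)/k = 26350 s = 7.320 h.
Distance = v·t = 0.96·26350 = 25300 m = 25.30 km.

25.3 km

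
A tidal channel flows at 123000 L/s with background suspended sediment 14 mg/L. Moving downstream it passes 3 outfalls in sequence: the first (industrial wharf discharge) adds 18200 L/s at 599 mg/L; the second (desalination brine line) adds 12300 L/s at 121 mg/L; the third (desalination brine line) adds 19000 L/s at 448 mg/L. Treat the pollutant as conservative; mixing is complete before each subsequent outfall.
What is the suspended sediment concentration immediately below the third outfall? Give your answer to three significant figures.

Outfall 1: combined Q = 141200 L/s; C = (123000·14.00 + 18200·599.0)/141200 = 89.40 mg/L.
Outfall 2: combined Q = 153500 L/s; C = (141200·89.40 + 12300·121.0)/153500 = 91.94 mg/L.
Outfall 3: combined Q = 172500 L/s; C = (153500·91.94 + 19000·448.0)/172500 = 131.2 mg/L.

131 mg/L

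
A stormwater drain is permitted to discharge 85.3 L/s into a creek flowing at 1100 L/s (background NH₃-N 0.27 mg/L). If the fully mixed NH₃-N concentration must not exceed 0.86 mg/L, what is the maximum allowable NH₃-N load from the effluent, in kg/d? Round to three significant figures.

62.4 kg/d

Mass balance at the limit: 1100·0.2700 + 85.30·Cₑ = 1185·0.86 → Cₑ = 8.468 mg/L.
85.30 L/s = 0.08530 m³/s. Load = 0.08530 m³/s × 8.468 g/m³ × 86 400 s/d = 62.41 kg/d.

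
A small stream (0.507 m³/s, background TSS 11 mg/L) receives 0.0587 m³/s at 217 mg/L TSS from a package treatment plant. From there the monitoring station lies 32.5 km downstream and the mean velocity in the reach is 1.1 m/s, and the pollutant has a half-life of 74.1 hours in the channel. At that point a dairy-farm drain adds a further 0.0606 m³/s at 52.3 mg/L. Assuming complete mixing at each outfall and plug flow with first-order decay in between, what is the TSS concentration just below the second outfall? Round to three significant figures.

Mass balance: C = (0.5070·11.00 + 0.05870·217.0) / 0.5657 = 18.31/0.5657 = 32.38 mg/L; combined flow 0.5657 m³/s.
Travel time t = 32.5·1000 / 1.1 = 29550 s = 8.207 h.
Half-life 74.1 h → k = ln 2 / 74.1 = 0.009354 h⁻¹ = 0.2245 d⁻¹.
After decay, C = 32.38 × e^(−kt) = 32.38 × 0.9261 = 29.98 mg/L.
Second outfall: C = (0.5657·29.98 + 0.06060·52.30)/0.6263 = 32.14 mg/L.

32.1 mg/L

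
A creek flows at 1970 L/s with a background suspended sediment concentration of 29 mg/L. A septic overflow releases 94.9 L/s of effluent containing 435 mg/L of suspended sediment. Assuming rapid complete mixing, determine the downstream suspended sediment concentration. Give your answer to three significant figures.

Conservation of mass: C = (1970·29.00 + 94.90·435.0) / 2065 = 98410/2065 = 47.66 mg/L.

47.7 mg/L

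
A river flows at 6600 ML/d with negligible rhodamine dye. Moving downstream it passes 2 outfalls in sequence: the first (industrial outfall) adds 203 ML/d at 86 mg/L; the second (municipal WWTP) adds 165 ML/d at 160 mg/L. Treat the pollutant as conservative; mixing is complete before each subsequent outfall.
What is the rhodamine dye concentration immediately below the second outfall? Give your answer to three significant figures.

Below outfall 1: Q → 6803 ML/d, C = (6600·0 + 203.0·86.00)/6803 = 2.566 mg/L.
Below outfall 2: Q → 6968 ML/d, C = (6803·2.566 + 165.0·160.0)/6968 = 6.294 mg/L.

6.29 mg/L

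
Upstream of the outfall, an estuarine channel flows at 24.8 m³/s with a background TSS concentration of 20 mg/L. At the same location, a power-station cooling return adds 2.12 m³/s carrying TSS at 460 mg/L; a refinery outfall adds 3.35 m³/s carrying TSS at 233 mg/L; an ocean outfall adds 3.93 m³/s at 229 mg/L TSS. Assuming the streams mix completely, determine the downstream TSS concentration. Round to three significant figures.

Conservation of mass: C = (24.80·20.00 + 2.120·460.0 + 3.350·233.0 + 3.930·229.0) / 34.20 = 3152/34.20 = 92.16 mg/L.

92.2 mg/L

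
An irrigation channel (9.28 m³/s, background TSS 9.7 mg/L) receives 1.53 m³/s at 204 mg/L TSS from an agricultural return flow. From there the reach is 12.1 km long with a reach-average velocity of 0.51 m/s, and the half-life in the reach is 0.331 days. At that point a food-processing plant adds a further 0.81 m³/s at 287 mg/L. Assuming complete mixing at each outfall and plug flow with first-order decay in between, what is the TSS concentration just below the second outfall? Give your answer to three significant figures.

39.5 mg/L

Mass balance: C = (9.280·9.700 + 1.530·204.0) / 10.81 = 402.1/10.81 = 37.20 mg/L; combined flow 10.81 m³/s.
Travel time t = 12.1·1000 / 0.51 = 23730 s = 6.590 h.
Half-life 0.331 d → k = ln 2 / 0.331 = 2.094 d⁻¹.
Applying C = C₀e^(−kt): 37.20 × 0.5627 = 20.93 mg/L.
At the second outfall, C = (10.81·20.93 + 0.8100·287.0) / (10.81 + 0.8100) = 39.48 mg/L.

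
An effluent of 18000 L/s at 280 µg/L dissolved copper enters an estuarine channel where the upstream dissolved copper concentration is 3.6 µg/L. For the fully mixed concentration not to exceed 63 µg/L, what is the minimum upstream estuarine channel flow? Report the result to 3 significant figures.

65800 L/s

Set C_mix = 63: (Q·3.600 + 18000·280.0) / (Q + 18000) = 63
→ Q = 18000·(280.0 − 63)/(63 − 3.600) = 65760 L/s.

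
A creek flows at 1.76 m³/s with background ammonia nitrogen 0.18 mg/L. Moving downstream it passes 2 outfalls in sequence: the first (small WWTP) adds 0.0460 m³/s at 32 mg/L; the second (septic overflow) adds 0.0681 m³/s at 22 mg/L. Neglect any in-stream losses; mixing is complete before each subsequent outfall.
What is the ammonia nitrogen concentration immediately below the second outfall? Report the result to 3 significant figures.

1.75 mg/L

Outfall 1: combined Q = 1.806 m³/s; C = (1.760·0.1800 + 0.04600·32.00)/1.806 = 0.9905 mg/L.
Outfall 2: combined Q = 1.874 m³/s; C = (1.806·0.9905 + 0.06810·22.00)/1.874 = 1.754 mg/L.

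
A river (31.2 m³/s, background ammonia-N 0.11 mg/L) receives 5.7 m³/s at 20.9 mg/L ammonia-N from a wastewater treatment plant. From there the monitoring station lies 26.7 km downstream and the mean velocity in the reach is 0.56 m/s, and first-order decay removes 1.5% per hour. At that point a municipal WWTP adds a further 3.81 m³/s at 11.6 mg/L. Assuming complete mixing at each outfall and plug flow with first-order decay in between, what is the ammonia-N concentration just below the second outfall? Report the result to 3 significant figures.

Conservation of mass: C = (31.20·0.1100 + 5.700·20.90) / 36.90 = 122.6/36.90 = 3.321 mg/L; combined flow 36.90 m³/s.
Travel time t = 26.7·1000 / 0.56 = 47680 s = 13.24 h.
1.5%/h lost → k = −ln(1 − 0.015) = 0.01511 h⁻¹.
First-order decay: C = 3.321·exp(−k·t) = 3.321·0.8186 = 2.719 mg/L.
At the second outfall, C = (36.90·2.719 + 3.810·11.60) / (36.90 + 3.810) = 3.550 mg/L.

3.55 mg/L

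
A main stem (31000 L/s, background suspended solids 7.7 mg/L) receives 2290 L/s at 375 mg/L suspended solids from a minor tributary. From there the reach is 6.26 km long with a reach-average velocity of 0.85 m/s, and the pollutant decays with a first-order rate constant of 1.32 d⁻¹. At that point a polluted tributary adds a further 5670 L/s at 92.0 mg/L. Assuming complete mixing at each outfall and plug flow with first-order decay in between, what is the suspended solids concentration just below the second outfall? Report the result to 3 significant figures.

Mixed concentration C = ΣQC/ΣQ = (31000·7.700 + 2290·375.0) / 33290 = 1097000/33290 = 32.97 mg/L; combined flow 33290 L/s.
Travel time t = 6.26·1000 / 0.85 = 7365 s = 2.046 h.
First-order decay: C = 32.97·exp(−k·t) = 32.97·0.8936 = 29.46 mg/L.
At the second outfall, C = (33290·29.46 + 5670·92.00) / (33290 + 5670) = 38.56 mg/L.

38.6 mg/L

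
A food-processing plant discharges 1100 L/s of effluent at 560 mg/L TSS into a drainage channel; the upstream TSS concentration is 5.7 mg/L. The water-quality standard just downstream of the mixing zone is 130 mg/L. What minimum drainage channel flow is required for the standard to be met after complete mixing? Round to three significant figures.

Set C_mix = 130: (Q·5.700 + 1100·560.0) / (Q + 1100) = 130
→ Q = 1100·(560.0 − 130)/(130 − 5.700) = 3805 L/s.

3810 L/s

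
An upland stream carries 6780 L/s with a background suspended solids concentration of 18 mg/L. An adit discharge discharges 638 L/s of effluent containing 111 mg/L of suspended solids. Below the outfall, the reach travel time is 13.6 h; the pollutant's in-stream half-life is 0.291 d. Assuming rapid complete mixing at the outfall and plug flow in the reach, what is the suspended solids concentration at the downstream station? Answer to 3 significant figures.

Mixed concentration C = ΣQC/ΣQ = (6780·18.00 + 638.0·111.0) / 7418 = 192900/7418 = 26.00 mg/L.
Half-life 0.291 d → k = ln 2 / 0.291 = 2.382 d⁻¹.
Applying C = C₀e^(−kt): 26.00 × 0.2593 = 6.741 mg/L.

6.74 mg/L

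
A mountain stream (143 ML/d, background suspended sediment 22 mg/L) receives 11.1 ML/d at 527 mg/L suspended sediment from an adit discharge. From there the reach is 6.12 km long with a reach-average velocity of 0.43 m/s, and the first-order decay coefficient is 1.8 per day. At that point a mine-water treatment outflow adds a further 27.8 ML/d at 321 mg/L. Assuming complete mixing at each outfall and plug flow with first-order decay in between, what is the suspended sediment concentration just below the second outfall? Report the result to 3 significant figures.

85.8 mg/L

Mass balance: C = (143.0·22.00 + 11.10·527.0) / 154.1 = 8996/154.1 = 58.38 mg/L; combined flow 154.1 ML/d.
Travel time t = 6.12·1000 / 0.43 = 14230 s = 3.953 h.
Decay over the reach: 58.38·exp(−kt) = 58.38·0.7434 = 43.40 mg/L.
Second outfall: C = (154.1·43.40 + 27.80·321.0)/181.9 = 85.82 mg/L.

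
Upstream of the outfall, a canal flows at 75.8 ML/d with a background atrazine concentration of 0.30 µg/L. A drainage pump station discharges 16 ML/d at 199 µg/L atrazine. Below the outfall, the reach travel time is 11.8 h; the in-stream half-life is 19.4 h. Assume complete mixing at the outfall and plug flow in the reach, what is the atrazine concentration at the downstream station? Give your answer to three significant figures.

Mixed concentration C = ΣQC/ΣQ = (75.80·0.3000 + 16.00·199.0) / 91.80 = 3207/91.80 = 34.93 µg/L.
Half-life 19.4 h → k = ln 2 / 19.4 = 0.03573 h⁻¹ = 0.8575 d⁻¹.
First-order decay: C = 34.93·exp(−k·t) = 34.93·0.6560 = 22.92 µg/L.

22.9 µg/L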